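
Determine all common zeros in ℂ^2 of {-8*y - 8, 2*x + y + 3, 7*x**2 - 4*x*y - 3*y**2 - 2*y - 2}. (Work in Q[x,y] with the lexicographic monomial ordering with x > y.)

{(-1, -1)}

Compute a lex Gröbner basis by Buchberger's algorithm.
f_1 = -8*y - 8, LT = y.
f_2 = 2*x + y + 3, LT = x.
f_3 = 7*x**2 - 4*x*y - 3*y**2 - 2*y - 2, LT = x**2.

The S-polynomials (S(f_1,f_2), S(f_1,f_3), S(f_2,f_3)) all reduce to 0 modulo the current basis, so we have a Gröbner basis.
Inter-reduce: drop elements whose leading term is divisible by another's, tail-reduce, and make monic.
Reduced Gröbner basis: {x + 1, y + 1}.

From the last basis element, y + 1 = 0, so y takes values in {-1}. Each choice, substituted upward through the basis, yields the corresponding point(s) of the solution set.
  y = -1: the earlier basis element becomes x + 1 = 0, giving x = -1 — point (-1, -1).
Each listed point satisfies every original equation (direct substitution).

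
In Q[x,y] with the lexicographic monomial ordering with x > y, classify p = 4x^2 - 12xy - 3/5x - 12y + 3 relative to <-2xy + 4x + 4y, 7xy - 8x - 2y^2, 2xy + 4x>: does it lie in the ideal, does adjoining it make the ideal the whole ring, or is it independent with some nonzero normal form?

First compute the reduced Gröbner basis of I by Buchberger's algorithm.
f_1 = -2xy + 4x + 4y, LT = xy.
f_2 = 7xy - 8x - 2y^2, LT = xy.
f_3 = 2xy + 4x, LT = xy.

S(f_1,f_2): lcm = xy. S = -6/7x + 2/7y^2 - 2y.
  reduce S modulo (f_1, f_2, f_3):
  remainder -6/7x + 2/7y^2 - 2y ≠ 0; add h_4 = -6/7x + 2/7y^2 - 2y to the basis.

S(f_1,f_3): lcm = xy. S = -4x - 2y.
  reduce S modulo (f_1, f_2, f_3, h_4):
  remainder -4/3y^2 + 22/3y ≠ 0; add h_5 = -4/3y^2 + 22/3y to the basis.

S(f_1,h_4): lcm = xy. S = -2x + 1/3y^3 - 7/3y^2 - 2y.
  reduce S modulo (f_1, f_2, f_3, h_4, h_5):
  remainder -15/4y ≠ 0; add h_6 = -15/4y to the basis.

The other S-polynomials (S(f_2,f_3), S(f_2,h_4), S(f_3,h_4), S(f_1,h_5), S(f_2,h_5), S(f_3,h_5), S(h_4,h_5), S(f_1,h_6), S(f_2,h_6), S(f_3,h_6), S(h_4,h_6), S(h_5,h_6)) all reduce to 0 modulo the current basis, so we have a Gröbner basis.
Inter-reduce: drop elements whose leading term is divisible by another's, tail-reduce, and make monic.
Reduced Gröbner basis: {x, y}.
Label its elements g_1 = x, g_2 = y.

Reduce p = 4x^2 - 12xy - 3/5x - 12y + 3 modulo G:
  leading term x^2: subtract (4x)·g_1 from 4x^2 - 12xy - 3/5x - 12y + 3 → -12xy - 3/5x - 12y + 3
  leading term xy: subtract (-12y)·g_1 from -12xy - 3/5x - 12y + 3 → -3/5x - 12y + 3
  leading term x: subtract (-3/5)·g_1 from -3/5x - 12y + 3 → -12y + 3
  leading term y: subtract (-12)·g_2 from -12y + 3 → 3
  leading term 1: no divisor's leading term divides it; move 3 to the remainder.
  normal form = 3.
The normal form is nonzero, so p ∉ I. Since p minus its normal form lies in I, I + (p) = I + (r) where r = 3; decide whether this ideal is the whole ring.
Here r = 3 is a nonzero constant, hence a unit: 1 ∈ I + (p), the Gröbner basis of I + (p) is {1}, and the enlarged system has no common solution — adjoining p is inconsistent.

Adjoining 4x^2 - 12xy - 3/5x - 12y + 3 makes the ideal the whole ring: the system is inconsistent.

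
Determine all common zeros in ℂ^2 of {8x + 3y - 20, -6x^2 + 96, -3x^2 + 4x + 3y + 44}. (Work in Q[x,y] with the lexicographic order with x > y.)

Compute a lex Gröbner basis by Buchberger's algorithm.
f_1 = 8x + 3y - 20, LT = x.
f_2 = -6x^2 + 96, LT = x^2.
f_3 = -3x^2 + 4x + 3y + 44, LT = x^2.

S(f_1,f_2): lcm = x^2. S = 3/8xy - 5/2x + 16.
  reduce S modulo (f_1, f_2, f_3):
  remainder -9/64y^2 + 15/8y + 39/4 ≠ 0; add h_4 = -9/64y^2 + 15/8y + 39/4 to the basis.

S(f_1,f_3): lcm = x^2. S = 3/8xy - 7/6x + y + 44/3.
  reduce S modulo (f_1, f_2, f_3, h_4):
  remainder 1/2y + 2 ≠ 0; add h_5 = 1/2y + 2 to the basis.

The other S-polynomials (S(f_2,f_3), S(f_1,h_4), S(f_2,h_4), S(f_3,h_4), S(f_1,h_5), S(f_2,h_5), S(f_3,h_5), S(h_4,h_5)) all reduce to 0 modulo the current basis, so we have a Gröbner basis.
Inter-reduce: drop elements whose leading term is divisible by another's, tail-reduce, and make monic.
Reduced Gröbner basis: {x - 4, y + 4}.

The lex basis is triangular: the last element involves only y. Solving y + 4 = 0 gives y ∈ {-4}; substituting each value into the earlier elements determines the remaining variables.
  y = -4: the earlier basis element becomes x - 4 = 0, giving x = 4 — point (4, -4).

{(4, -4)}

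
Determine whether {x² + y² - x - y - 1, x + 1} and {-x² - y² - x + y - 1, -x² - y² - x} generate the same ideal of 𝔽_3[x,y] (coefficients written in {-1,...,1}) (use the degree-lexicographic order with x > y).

Equality of ideals is decidable: compute both reduced Gröbner bases (unique for the ordering) and check whether they agree.
Buchberger on the first generating set:
f_1 = x² + y² - x - y - 1, LT = x².
f_2 = x + 1, LT = x.

S(f_1,f_2): lcm = x². S = y² + x - y - 1.
  reduce S modulo (f_1, f_2):
  remainder y² - y + 1 ≠ 0; add g_3 = y² - y + 1 to the basis.

The other S-polynomials (S(f_1,g_3), S(f_2,g_3)) all reduce to 0 modulo the current basis, so we have a Gröbner basis.
Inter-reduce: drop elements whose leading term is divisible by another's, tail-reduce, and make monic.
Reduced Gröbner basis: {y² - y + 1, x + 1}.

Buchberger on the second generating set:
h_1 = -x² - y² - x + y - 1, LT = x².
h_2 = -x² - y² - x, LT = x².

S(h_1,h_2): lcm = x². S = -y + 1.
  reduce S modulo (h_1, h_2):
  remainder -y + 1 ≠ 0; add k_3 = -y + 1 to the basis.

The other S-polynomials (S(h_1,k_3), S(h_2,k_3)) all reduce to 0 modulo the current basis, so we have a Gröbner basis.
Inter-reduce: drop elements whose leading term is divisible by another's, tail-reduce, and make monic.
Reduced Gröbner basis: {x² + x + 1, y - 1}.

The bases are distinct; the ideals are different.

No, the ideals differ.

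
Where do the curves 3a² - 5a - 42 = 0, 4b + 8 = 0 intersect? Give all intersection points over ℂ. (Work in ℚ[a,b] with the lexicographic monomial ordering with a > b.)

Compute a lex Gröbner basis by Buchberger's algorithm.
f_1 = 3a² - 5a - 42, LT = a².
f_2 = 4b + 8, LT = b.

The S-polynomials (S(f_1,f_2)) all reduce to 0 modulo the current basis, so we have a Gröbner basis.
Inter-reduce: drop elements whose leading term is divisible by another's, tail-reduce, and make monic.
Reduced Gröbner basis: {a² - 5/3a - 14, b + 2}.

Since the basis is lex-ordered, b + 2 is univariate in b. Its roots are {-2}. Back-substituting each root into the other basis elements fixes the other coordinates.
  b = -2: the earlier basis element becomes a² - 5/3a - 14 = 0, giving a = -3, 14/3 — points (-3, -2), (14/3, -2).

{(-3, -2), (14/3, -2)}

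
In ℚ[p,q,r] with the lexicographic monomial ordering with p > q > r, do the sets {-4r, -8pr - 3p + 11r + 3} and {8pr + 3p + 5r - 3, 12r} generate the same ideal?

Since reduced Gröbner bases are canonical representatives of ideals under a given ordering, it suffices to compute and compare them.
Buchberger on the first generating set:
f_1 = -4r, LT = r.
f_2 = -8pr - 3p + 11r + 3, LT = pr.

S(f_1,f_2): lcm = pr. S = -⅜p + 11/8r + ⅜.
  leading term p: no divisor's leading term divides it; move -⅜p to the remainder.
  leading term r: subtract (-11/32)·f_1 from 11/8r + ⅜ → ⅜
  leading term 1: no divisor's leading term divides it; move ⅜ to the remainder.
  remainder -⅜p + ⅜ ≠ 0; add g_3 = -⅜p + ⅜ to the basis.

The other S-polynomials (S(f_1,g_3), S(f_2,g_3)) all reduce to 0 modulo the current basis, so we have a Gröbner basis.
Inter-reduce: drop elements whose leading term is divisible by another's, tail-reduce, and make monic.
Reduced Gröbner basis: {p - 1, r}.

Buchberger on the second generating set:
h_1 = 8pr + 3p + 5r - 3, LT = pr.
h_2 = 12r, LT = r.

S(h_1,h_2): lcm = pr. S = ⅜p + ⅝r - ⅜.
  leading term p: no divisor's leading term divides it; move ⅜p to the remainder.
  leading term r: subtract (5/96)·h_2 from ⅝r - ⅜ → -⅜
  leading term 1: no divisor's leading term divides it; move -⅜ to the remainder.
  remainder ⅜p - ⅜ ≠ 0; add k_3 = ⅜p - ⅜ to the basis.

The other S-polynomials (S(h_1,k_3), S(h_2,k_3)) all reduce to 0 modulo the current basis, so we have a Gröbner basis.
Inter-reduce: drop elements whose leading term is divisible by another's, tail-reduce, and make monic.
Reduced Gröbner basis: {p - 1, r}.

Same reduced basis, so the two generating sets span the same ideal.

Yes, the ideals are equal.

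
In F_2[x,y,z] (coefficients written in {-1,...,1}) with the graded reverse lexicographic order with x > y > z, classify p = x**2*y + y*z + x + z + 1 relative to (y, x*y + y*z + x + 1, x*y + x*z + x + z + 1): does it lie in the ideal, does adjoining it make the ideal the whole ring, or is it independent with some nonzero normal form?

First compute the reduced Gröbner basis of I by Buchberger's algorithm.
f_1 = y, LT = y.
f_2 = x*y + y*z + x + 1, LT = x*y.
f_3 = x*y + x*z + x + z + 1, LT = x*y.

S(f_1,f_2): lcm = x*y. S = y*z + x + 1.
  reduce S modulo (f_1, f_2, f_3):
  remainder x + 1 ≠ 0; add h_4 = x + 1 to the basis.

The other S-polynomials (S(f_1,f_3), S(f_2,f_3), S(f_1,h_4), S(f_2,h_4), S(f_3,h_4)) all reduce to 0 modulo the current basis, so we have a Gröbner basis.
Inter-reduce: drop elements whose leading term is divisible by another's, tail-reduce, and make monic.
Reduced Gröbner basis: {x + 1, y}.
Label its elements g_1 = x + 1, g_2 = y.

Reduce p = x**2*y + y*z + x + z + 1 modulo G:
  leading term x**2*y: subtract (x*y)·g_1 from x**2*y + y*z + x + z + 1 → x*y + y*z + x + z + 1
  leading term x*y: subtract (y)·g_1 from x*y + y*z + x + z + 1 → y*z + x + y + z + 1
  leading term y*z: subtract (z)·g_2 from y*z + x + y + z + 1 → x + y + z + 1
  leading term x: subtract (1)·g_1 from x + y + z + 1 → y + z
  leading term y: subtract (1)·g_2 from y + z → z
  leading term z: no divisor's leading term divides it; move z to the remainder.
  normal form = z.
The normal form is nonzero, so p ∉ I. Since p minus its normal form lies in I, I + (p) = I + (r) where r = z; decide whether this ideal is the whole ring.
Run Buchberger on G together with r (pairs among the g_i already reduce to 0 since G is a Gröbner basis):
g_1 = x + 1, LT = x.
g_2 = y, LT = y.
r = z, LT = z.

The S-polynomials (S(g_1,g_2), S(g_1,r), S(g_2,r)) all reduce to 0 modulo the current basis, so we have a Gröbner basis.
Inter-reduce: drop elements whose leading term is divisible by another's, tail-reduce, and make monic.
Reduced Gröbner basis: {x + 1, y, z}.
The reduced Gröbner basis of I + (p) is {x + 1, y, z} ≠ {1}, a proper ideal, so the enlarged system stays consistent: p is independent of I, with normal form z.

The remainder on division by a Gröbner basis is unique — it is the normal form.

x**2*y + y*z + x + z + 1 is independent of I; its normal form modulo I is z.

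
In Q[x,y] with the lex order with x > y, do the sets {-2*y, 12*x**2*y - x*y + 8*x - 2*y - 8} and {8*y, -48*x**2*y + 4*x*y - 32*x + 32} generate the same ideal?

Yes, the ideals are equal.

Since reduced Gröbner bases are canonical representatives of ideals under a given ordering, it suffices to compute and compare them.
Buchberger on the first generating set:
f_1 = -2*y, LT = y.
f_2 = 12*x**2*y - x*y + 8*x - 2*y - 8, LT = x**2*y.

S(f_1,f_2): lcm = x**2*y. S = 1/12*x*y - 2/3*x + 1/6*y + 2/3.
  leading term x*y: subtract (-1/24*x)·f_1 from 1/12*x*y - 2/3*x + 1/6*y + 2/3 → -2/3*x + 1/6*y + 2/3
  leading term x: no divisor's leading term divides it; move -2/3*x to the remainder.
  leading term y: subtract (-1/12)·f_1 from 1/6*y + 2/3 → 2/3
  leading term 1: no divisor's leading term divides it; move 2/3 to the remainder.
  remainder -2/3*x + 2/3 ≠ 0; add g_3 = -2/3*x + 2/3 to the basis.

The other S-polynomials (S(f_1,g_3), S(f_2,g_3)) all reduce to 0 modulo the current basis, so we have a Gröbner basis.
Inter-reduce: drop elements whose leading term is divisible by another's, tail-reduce, and make monic.
Reduced Gröbner basis: {x - 1, y}.

Buchberger on the second generating set:
h_1 = 8*y, LT = y.
h_2 = -48*x**2*y + 4*x*y - 32*x + 32, LT = x**2*y.

S(h_1,h_2): lcm = x**2*y. S = 1/12*x*y - 2/3*x + 2/3.
  leading term x*y: subtract (1/96*x)·h_1 from 1/12*x*y - 2/3*x + 2/3 → -2/3*x + 2/3
  leading term x: no divisor's leading term divides it; move -2/3*x to the remainder.
  leading term 1: no divisor's leading term divides it; move 2/3 to the remainder.
  remainder -2/3*x + 2/3 ≠ 0; add k_3 = -2/3*x + 2/3 to the basis.

The other S-polynomials (S(h_1,k_3), S(h_2,k_3)) all reduce to 0 modulo the current basis, so we have a Gröbner basis.
Inter-reduce: drop elements whose leading term is divisible by another's, tail-reduce, and make monic.
Reduced Gröbner basis: {x - 1, y}.

These coincide, so the ideals are equal.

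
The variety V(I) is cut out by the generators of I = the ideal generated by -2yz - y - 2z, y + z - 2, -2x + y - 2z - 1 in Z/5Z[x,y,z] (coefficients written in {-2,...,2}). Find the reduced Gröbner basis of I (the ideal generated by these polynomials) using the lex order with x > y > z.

G = {x - z + 2, y + z - 2, z^2 - 1}

f_1 = -2yz - y - 2z, LT = yz.
f_2 = y + z - 2, LT = y.
f_3 = -2x + y - 2z - 1, LT = x.

S(f_1,f_2): lcm = yz. S = -2y - z^2 - 2z.
  leading term y: subtract (-2)·f_2 from -2y - z^2 - 2z → -z^2 + 1
  leading term z^2: no divisor's leading term divides it; move -z^2 to the remainder.
  leading term 1: no divisor's leading term divides it; move 1 to the remainder.
  remainder -z^2 + 1 ≠ 0; add g_4 = -z^2 + 1 to the basis.

The other S-polynomials (S(f_1,f_3), S(f_2,f_3), S(f_1,g_4), S(f_2,g_4), S(f_3,g_4)) all reduce to 0 modulo the current basis, so we have a Gröbner basis.
Inter-reduce: drop elements whose leading term is divisible by another's, tail-reduce, and make monic.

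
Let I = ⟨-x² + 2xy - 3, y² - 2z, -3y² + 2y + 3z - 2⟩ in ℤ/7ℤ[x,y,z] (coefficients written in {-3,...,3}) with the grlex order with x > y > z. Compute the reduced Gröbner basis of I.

G = {x² - 3xz - 2x + 3, z² + 2z + 2, y + 2z - 1}

f_1 = -x² + 2xy - 3, LT = x².
f_2 = y² - 2z, LT = y².
f_3 = -3y² + 2y + 3z - 2, LT = y².

S(f_2,f_3): lcm = y². S = 3y - z - 3.
  leading term y: no divisor's leading term divides it; move 3y to the remainder.
  leading term z: no divisor's leading term divides it; move -z to the remainder.
  leading term 1: no divisor's leading term divides it; move -3 to the remainder.
  remainder 3y - z - 3 ≠ 0; add g_4 = 3y - z - 3 to the basis.

S(f_2,g_4): lcm = y². S = -2yz + y - 2z.
  leading term yz: subtract (-3z)·g_4 from -2yz + y - 2z → -3z² + y + 3z
  leading term z²: no divisor's leading term divides it; move -3z² to the remainder.
  leading term y: subtract (-2)·g_4 from y + 3z → z + 1
  leading term z: no divisor's leading term divides it; move z to the remainder.
  leading term 1: no divisor's leading term divides it; move 1 to the remainder.
  remainder -3z² + z + 1 ≠ 0; add g_5 = -3z² + z + 1 to the basis.

The other S-polynomials (S(f_1,f_2), S(f_1,f_3), S(f_1,g_4), S(f_3,g_4), S(f_1,g_5), S(f_2,g_5), S(f_3,g_5), S(g_4,g_5)) all reduce to 0 modulo the current basis, so we have a Gröbner basis.
Inter-reduce: drop elements whose leading term is divisible by another's, tail-reduce, and make monic.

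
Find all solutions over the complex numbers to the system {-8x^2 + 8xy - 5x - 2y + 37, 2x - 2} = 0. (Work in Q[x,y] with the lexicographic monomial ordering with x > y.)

Compute a lex Gröbner basis by Buchberger's algorithm.
f_1 = -8x^2 + 8xy - 5x - 2y + 37, LT = x^2.
f_2 = 2x - 2, LT = x.

S(f_1,f_2): lcm = x^2. S = -xy + 13/8x + 1/4y - 37/8.
  reduce S modulo (f_1, f_2):
  remainder -3/4y - 3 ≠ 0; add h_3 = -3/4y - 3 to the basis.

The other S-polynomials (S(f_1,h_3), S(f_2,h_3)) all reduce to 0 modulo the current basis, so we have a Gröbner basis.
Inter-reduce: drop elements whose leading term is divisible by another's, tail-reduce, and make monic.
Reduced Gröbner basis: {x - 1, y + 4}.

Elimination: the polynomial y + 4 lies in the elimination ideal for y, so y ∈ {-4}. For each such y, the remaining basis elements (now univariate) give the rest of the solution.
  y = -4: the earlier basis element becomes x - 1 = 0, giving x = 1 — point (1, -4).

{(1, -4)}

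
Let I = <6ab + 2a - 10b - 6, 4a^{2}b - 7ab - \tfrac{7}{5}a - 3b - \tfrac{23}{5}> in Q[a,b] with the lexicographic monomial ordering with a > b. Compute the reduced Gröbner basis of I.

G = {a + 6b^{2} + \tfrac{179}{20}b + \tfrac{39}{20}, b^{3} + \tfrac{73}{40}b^{2} + \tfrac{11}{10}b + \tfrac{11}{40}}

f_1 = 6ab + 2a - 10b - 6, LT = ab.
f_2 = 4a^{2}b - 7ab - \tfrac{7}{5}a - 3b - \tfrac{23}{5}, LT = a^{2}b.

S(f_1,f_2): lcm = a^{2}b. S = \tfrac{1}{3}a^{2} + \tfrac{1}{12}ab - \tfrac{13}{20}a + \tfrac{3}{4}b + \tfrac{23}{20}.
  leading term a^{2}: no divisor's leading term divides it; move \tfrac{1}{3}a^{2} to the remainder.
  leading term ab: subtract (\tfrac{1}{72})·f_1 from \tfrac{1}{12}ab - \tfrac{13}{20}a + \tfrac{3}{4}b + \tfrac{23}{20} → -\tfrac{61}{90}a + \tfrac{8}{9}b + \tfrac{37}{30}
  leading term a: no divisor's leading term divides it; move -\tfrac{61}{90}a to the remainder.
  leading term b: no divisor's leading term divides it; move \tfrac{8}{9}b to the remainder.
  leading term 1: no divisor's leading term divides it; move \tfrac{37}{30} to the remainder.
  remainder \tfrac{1}{3}a^{2} - \tfrac{61}{90}a + \tfrac{8}{9}b + \tfrac{37}{30} ≠ 0; add g_3 = \tfrac{1}{3}a^{2} - \tfrac{61}{90}a + \tfrac{8}{9}b + \tfrac{37}{30} to the basis.

S(f_1,g_3): lcm = a^{2}b. S = \tfrac{1}{3}a^{2} + \tfrac{11}{30}ab - a - \tfrac{8}{3}b^{2} - \tfrac{37}{10}b.
  leading term a^{2}: subtract (1)·g_3 from \tfrac{1}{3}a^{2} + \tfrac{11}{30}ab - a - \tfrac{8}{3}b^{2} - \tfrac{37}{10}b → \tfrac{11}{30}ab - \tfrac{29}{90}a - \tfrac{8}{3}b^{2} - \tfrac{413}{90}b - \tfrac{37}{30}
  leading term ab: subtract (\tfrac{11}{180})·f_1 from \tfrac{11}{30}ab - \tfrac{29}{90}a - \tfrac{8}{3}b^{2} - \tfrac{413}{90}b - \tfrac{37}{30} → -\tfrac{4}{9}a - \tfrac{8}{3}b^{2} - \tfrac{179}{45}b - \tfrac{13}{15}
  leading term a: no divisor's leading term divides it; move -\tfrac{4}{9}a to the remainder.
  leading term b^{2}: no divisor's leading term divides it; move -\tfrac{8}{3}b^{2} to the remainder.
  leading term b: no divisor's leading term divides it; move -\tfrac{179}{45}b to the remainder.
  leading term 1: no divisor's leading term divides it; move -\tfrac{13}{15} to the remainder.
  remainder -\tfrac{4}{9}a - \tfrac{8}{3}b^{2} - \tfrac{179}{45}b - \tfrac{13}{15} ≠ 0; add g_4 = -\tfrac{4}{9}a - \tfrac{8}{3}b^{2} - \tfrac{179}{45}b - \tfrac{13}{15} to the basis.

S(f_1,g_4): lcm = ab. S = \tfrac{1}{3}a - 6b^{3} - \tfrac{179}{20}b^{2} - \tfrac{217}{60}b - 1.
  leading term a: subtract (-\tfrac{3}{4})·g_4 from \tfrac{1}{3}a - 6b^{3} - \tfrac{179}{20}b^{2} - \tfrac{217}{60}b - 1 → -6b^{3} - \tfrac{219}{20}b^{2} - \tfrac{33}{5}b - \tfrac{33}{20}
  leading term b^{3}: no divisor's leading term divides it; move -6b^{3} to the remainder.
  leading term b^{2}: no divisor's leading term divides it; move -\tfrac{219}{20}b^{2} to the remainder.
  leading term b: no divisor's leading term divides it; move -\tfrac{33}{5}b to the remainder.
  leading term 1: no divisor's leading term divides it; move -\tfrac{33}{20} to the remainder.
  remainder -6b^{3} - \tfrac{219}{20}b^{2} - \tfrac{33}{5}b - \tfrac{33}{20} ≠ 0; add g_5 = -6b^{3} - \tfrac{219}{20}b^{2} - \tfrac{33}{5}b - \tfrac{33}{20} to the basis.

The other S-polynomials (S(f_2,g_3), S(f_2,g_4), S(g_3,g_4), S(f_1,g_5), S(f_2,g_5), S(g_3,g_5), S(g_4,g_5)) all reduce to 0 modulo the current basis, so we have a Gröbner basis.
Inter-reduce: drop elements whose leading term is divisible by another's, tail-reduce, and make monic.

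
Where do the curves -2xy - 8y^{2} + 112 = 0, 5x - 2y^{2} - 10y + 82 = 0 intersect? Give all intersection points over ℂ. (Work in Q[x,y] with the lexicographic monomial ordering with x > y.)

Compute a lex Gröbner basis by Buchberger's algorithm.
f_1 = -2xy - 8y^{2} + 112, LT = xy.
f_2 = 5x - 2y^{2} - 10y + 82, LT = x.

S(f_1,f_2): lcm = xy. S = \tfrac{2}{5}y^{3} + 6y^{2} - \tfrac{82}{5}y - 56.
  leading term y^{3}: no divisor's leading term divides it; move \tfrac{2}{5}y^{3} to the remainder.
  leading term y^{2}: no divisor's leading term divides it; move 6y^{2} to the remainder.
  leading term y: no divisor's leading term divides it; move -\tfrac{82}{5}y to the remainder.
  leading term 1: no divisor's leading term divides it; move -56 to the remainder.
  remainder \tfrac{2}{5}y^{3} + 6y^{2} - \tfrac{82}{5}y - 56 ≠ 0; add h_3 = \tfrac{2}{5}y^{3} + 6y^{2} - \tfrac{82}{5}y - 56 to the basis.

The other S-polynomials (S(f_1,h_3), S(f_2,h_3)) all reduce to 0 modulo the current basis, so we have a Gröbner basis.
Inter-reduce: drop elements whose leading term is divisible by another's, tail-reduce, and make monic.
Reduced Gröbner basis: {x - \tfrac{2}{5}y^{2} - 2y + \tfrac{82}{5}, y^{3} + 15y^{2} - 41y - 140}.

From the last basis element, y^{3} + 15y^{2} - 41y - 140 = 0, so y takes values in {4, -19/2 - sqrt(221)/2, -19/2 + sqrt(221)/2}. Each choice, substituted upward through the basis, yields the corresponding point(s) of the solution set.
  y = 4: the earlier basis element becomes x + 2 = 0, giving x = -2 — point (-2, 4).
  y = -19/2 - sqrt(221)/2: the earlier basis element becomes x - 14*sqrt(221)/5 - 114/5 = 0, giving x = 114/5 + 14*sqrt(221)/5 — point (114/5 + 14*sqrt(221)/5, -19/2 - sqrt(221)/2).
  y = -19/2 + sqrt(221)/2: the earlier basis element becomes x - 114/5 + 14*sqrt(221)/5 = 0, giving x = 114/5 - 14*sqrt(221)/5 — point (114/5 - 14*sqrt(221)/5, -19/2 + sqrt(221)/2).

{(-2, 4), (114/5 + 14*sqrt(221)/5, -19/2 - sqrt(221)/2), (114/5 - 14*sqrt(221)/5, -19/2 + sqrt(221)/2)}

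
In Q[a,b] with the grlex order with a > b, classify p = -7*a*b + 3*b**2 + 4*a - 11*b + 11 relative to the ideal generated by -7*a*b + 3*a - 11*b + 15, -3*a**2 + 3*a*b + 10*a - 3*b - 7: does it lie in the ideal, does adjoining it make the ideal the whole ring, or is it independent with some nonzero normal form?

-7*a*b + 3*b**2 + 4*a - 11*b + 11 is independent of I; its normal form modulo I is -5/7*a - 61/7*b + 66/7.

First compute the reduced Gröbner basis of I by Buchberger's algorithm.
f_1 = -7*a*b + 3*a - 11*b + 15, LT = a*b.
f_2 = -3*a**2 + 3*a*b + 10*a - 3*b - 7, LT = a**2.

S(f_1,f_2): lcm = a**2*b. S = a*b**2 - 3/7*a**2 + 103/21*a*b - b**2 - 15/7*a - 7/3*b.
  leading term a*b**2: subtract (-1/7*b)·f_1 from a*b**2 - 3/7*a**2 + 103/21*a*b - b**2 - 15/7*a - 7/3*b → -3/7*a**2 + 16/3*a*b - 18/7*b**2 - 15/7*a - 4/21*b
  leading term a**2: subtract (1/7)·f_2 from -3/7*a**2 + 16/3*a*b - 18/7*b**2 - 15/7*a - 4/21*b → 103/21*a*b - 18/7*b**2 - 25/7*a + 5/21*b + 1
  leading term a*b: subtract (-103/147)·f_1 from 103/21*a*b - 18/7*b**2 - 25/7*a + 5/21*b + 1 → -18/7*b**2 - 72/49*a - 366/49*b + 564/49
  leading term b**2: no divisor's leading term divides it; move -18/7*b**2 to the remainder.
  leading term a: no divisor's leading term divides it; move -72/49*a to the remainder.
  leading term b: no divisor's leading term divides it; move -366/49*b to the remainder.
  leading term 1: no divisor's leading term divides it; move 564/49 to the remainder.
  remainder -18/7*b**2 - 72/49*a - 366/49*b + 564/49 ≠ 0; add h_3 = -18/7*b**2 - 72/49*a - 366/49*b + 564/49 to the basis.

S(f_1,h_3): lcm = a*b**2. S = -4/7*a**2 - 10/3*a*b + 11/7*b**2 + 94/21*a - 15/7*b.
  leading term a**2: subtract (4/21)·f_2 from -4/7*a**2 - 10/3*a*b + 11/7*b**2 + 94/21*a - 15/7*b → -82/21*a*b + 11/7*b**2 + 18/7*a - 11/7*b + 4/3
  leading term a*b: subtract (82/147)·f_1 from -82/21*a*b + 11/7*b**2 + 18/7*a - 11/7*b + 4/3 → 11/7*b**2 + 44/49*a + 671/147*b - 1034/147
  leading term b**2: subtract (-11/18)·h_3 from 11/7*b**2 + 44/49*a + 671/147*b - 1034/147 → 0
  remainder 0.

S(f_2,h_3): leading monomials are coprime, so the S-polynomial reduces to 0 (Buchberger's first criterion).
Every S-polynomial of the final basis reduces to 0, so we have a Gröbner basis.
Inter-reduce: drop elements whose leading term is divisible by another's, tail-reduce, and make monic.
Reduced Gröbner basis: {a**2 - 79/21*a + 18/7*b + 4/21, a*b - 3/7*a + 11/7*b - 15/7, b**2 + 4/7*a + 61/21*b - 94/21}.
Label its elements g_1 = a**2 - 79/21*a + 18/7*b + 4/21, g_2 = a*b - 3/7*a + 11/7*b - 15/7, g_3 = b**2 + 4/7*a + 61/21*b - 94/21.

Reduce p = -7*a*b + 3*b**2 + 4*a - 11*b + 11 modulo G:
  leading term a*b: subtract (-7)·g_2 from -7*a*b + 3*b**2 + 4*a - 11*b + 11 → 3*b**2 + a - 4
  leading term b**2: subtract (3)·g_3 from 3*b**2 + a - 4 → -5/7*a - 61/7*b + 66/7
  leading term a: no divisor's leading term divides it; move -5/7*a to the remainder.
  leading term b: no divisor's leading term divides it; move -61/7*b to the remainder.
  leading term 1: no divisor's leading term divides it; move 66/7 to the remainder.
  normal form = -5/7*a - 61/7*b + 66/7.
The normal form is nonzero, so p ∉ I. Since p minus its normal form lies in I, I + (p) = I + (r) where r = -5/7*a - 61/7*b + 66/7; decide whether this ideal is the whole ring.
Run Buchberger on G together with r (pairs among the g_i already reduce to 0 since G is a Gröbner basis):
g_1 = a**2 - 79/21*a + 18/7*b + 4/21, LT = a**2.
g_2 = a*b - 3/7*a + 11/7*b - 15/7, LT = a*b.
g_3 = b**2 + 4/7*a + 61/21*b - 94/21, LT = b**2.
r = -5/7*a - 61/7*b + 66/7, LT = a.

S(g_1,g_2): lcm = a**2*b. S = 3/7*a**2 - 16/3*a*b + 18/7*b**2 + 15/7*a + 4/21*b.
  leading term a**2: subtract (3/7)·g_1 from 3/7*a**2 - 16/3*a*b + 18/7*b**2 + 15/7*a + 4/21*b → -16/3*a*b + 18/7*b**2 + 184/49*a - 134/147*b - 4/49
  leading term a*b: subtract (-16/3)·g_2 from -16/3*a*b + 18/7*b**2 + 184/49*a - 134/147*b - 4/49 → 18/7*b**2 + 72/49*a + 366/49*b - 564/49
  leading term b**2: subtract (18/7)·g_3 from 18/7*b**2 + 72/49*a + 366/49*b - 564/49 → 0
  remainder 0.

S(g_1,g_3): leading monomials are coprime, so the S-polynomial reduces to 0 (Buchberger's first criterion).
S(g_1,r): lcm = a**2. S = -61/5*a*b + 991/105*a + 18/7*b + 4/21.
  leading term a*b: subtract (-61/5)·g_2 from -61/5*a*b + 991/105*a + 18/7*b + 4/21 → 442/105*a + 761/35*b - 545/21
  leading term a: subtract (-442/75)·r from 442/105*a + 761/35*b - 545/21 → -2221/75*b + 2221/75
  leading term b: no divisor's leading term divides it; move -2221/75*b to the remainder.
  leading term 1: no divisor's leading term divides it; move 2221/75 to the remainder.
  remainder -2221/75*b + 2221/75 ≠ 0; add m_5 = -2221/75*b + 2221/75 to the basis.

S(g_2,g_3): lcm = a*b**2. S = -4/7*a**2 - 10/3*a*b + 11/7*b**2 + 94/21*a - 15/7*b.
  leading term a**2: subtract (-4/7)·g_1 from -4/7*a**2 - 10/3*a*b + 11/7*b**2 + 94/21*a - 15/7*b → -10/3*a*b + 11/7*b**2 + 114/49*a - 33/49*b + 16/147
  leading term a*b: subtract (-10/3)·g_2 from -10/3*a*b + 11/7*b**2 + 114/49*a - 33/49*b + 16/147 → 11/7*b**2 + 44/49*a + 671/147*b - 1034/147
  leading term b**2: subtract (11/7)·g_3 from 11/7*b**2 + 44/49*a + 671/147*b - 1034/147 → 0
  remainder 0.

S(g_2,r): lcm = a*b. S = -61/5*b**2 - 3/7*a + 517/35*b - 15/7.
  leading term b**2: subtract (-61/5)·g_3 from -61/5*b**2 - 3/7*a + 517/35*b - 15/7 → 229/35*a + 5272/105*b - 5959/105
  leading term a: subtract (-229/25)·r from 229/35*a + 5272/105*b - 5959/105 → -2221/75*b + 2221/75
  leading term b: subtract (1)·m_5 from -2221/75*b + 2221/75 → 0
  remainder 0.

S(g_3,r): leading monomials are coprime, so the S-polynomial reduces to 0 (Buchberger's first criterion).
S(g_1,m_5): leading monomials are coprime, so the S-polynomial reduces to 0 (Buchberger's first criterion).
S(g_2,m_5): lcm = a*b. S = 4/7*a + 11/7*b - 15/7.
  leading term a: subtract (-4/5)·r from 4/7*a + 11/7*b - 15/7 → -27/5*b + 27/5
  leading term b: subtract (405/2221)·m_5 from -27/5*b + 27/5 → 0
  remainder 0.

S(g_3,m_5): lcm = b**2. S = 4/7*a + 82/21*b - 94/21.
  leading term a: subtract (-4/5)·r from 4/7*a + 82/21*b - 94/21 → -46/15*b + 46/15
  leading term b: subtract (230/2221)·m_5 from -46/15*b + 46/15 → 0
  remainder 0.

S(r,m_5): leading monomials are coprime, so the S-polynomial reduces to 0 (Buchberger's first criterion).
Every S-polynomial of the final basis reduces to 0, so we have a Gröbner basis.
Inter-reduce: drop elements whose leading term is divisible by another's, tail-reduce, and make monic.
Reduced Gröbner basis: {a - 1, b - 1}.
The reduced Gröbner basis of I + (p) is {a - 1, b - 1} ≠ {1}, a proper ideal, so the enlarged system stays consistent: p is independent of I, with normal form -5/7*a - 61/7*b + 66/7.

The remainder on division by a Gröbner basis is unique — it is the normal form.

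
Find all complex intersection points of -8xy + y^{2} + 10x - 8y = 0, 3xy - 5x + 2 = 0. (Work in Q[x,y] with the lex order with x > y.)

{(-2, 2), (13/60 + sqrt(409)/60, 23/6 - sqrt(409)/6), (13/60 - sqrt(409)/60, sqrt(409)/6 + 23/6)}

Compute a lex Gröbner basis by Buchberger's algorithm.
f_1 = -8xy + 10x + y^{2} - 8y, LT = xy.
f_2 = 3xy - 5x + 2, LT = xy.

S(f_1,f_2): lcm = xy. S = \tfrac{5}{12}x - \tfrac{1}{8}y^{2} + y - \tfrac{2}{3}.
  reduce S modulo (f_1, f_2):
  remainder \tfrac{5}{12}x - \tfrac{1}{8}y^{2} + y - \tfrac{2}{3} ≠ 0; add h_3 = \tfrac{5}{12}x - \tfrac{1}{8}y^{2} + y - \tfrac{2}{3} to the basis.

S(f_1,h_3): lcm = xy. S = -\tfrac{5}{4}x + \tfrac{3}{10}y^{3} - \tfrac{101}{40}y^{2} + \tfrac{13}{5}y.
  reduce S modulo (f_1, f_2, h_3):
  remainder \tfrac{3}{10}y^{3} - \tfrac{29}{10}y^{2} + \tfrac{28}{5}y - 2 ≠ 0; add h_4 = \tfrac{3}{10}y^{3} - \tfrac{29}{10}y^{2} + \tfrac{28}{5}y - 2 to the basis.

The other S-polynomials (S(f_2,h_3), S(f_1,h_4), S(f_2,h_4), S(h_3,h_4)) all reduce to 0 modulo the current basis, so we have a Gröbner basis.
Inter-reduce: drop elements whose leading term is divisible by another's, tail-reduce, and make monic.
Reduced Gröbner basis: {x - \tfrac{3}{10}y^{2} + \tfrac{12}{5}y - \tfrac{8}{5}, y^{3} - \tfrac{29}{3}y^{2} + \tfrac{56}{3}y - \tfrac{20}{3}}.

Elimination: the polynomial y^{3} - \tfrac{29}{3}y^{2} + \tfrac{56}{3}y - \tfrac{20}{3} lies in the elimination ideal for y, so y ∈ {2, 23/6 - sqrt(409)/6, sqrt(409)/6 + 23/6}. For each such y, the remaining basis elements (now univariate) give the rest of the solution.
  y = 2: the earlier basis element becomes x + 2 = 0, giving x = -2 — point (-2, 2).
  y = 23/6 - sqrt(409)/6: the earlier basis element becomes x - sqrt(409)/60 - 13/60 = 0, giving x = 13/60 + sqrt(409)/60 — point (13/60 + sqrt(409)/60, 23/6 - sqrt(409)/6).
  y = sqrt(409)/6 + 23/6: the earlier basis element becomes x - 13/60 + sqrt(409)/60 = 0, giving x = 13/60 - sqrt(409)/60 — point (13/60 - sqrt(409)/60, sqrt(409)/6 + 23/6).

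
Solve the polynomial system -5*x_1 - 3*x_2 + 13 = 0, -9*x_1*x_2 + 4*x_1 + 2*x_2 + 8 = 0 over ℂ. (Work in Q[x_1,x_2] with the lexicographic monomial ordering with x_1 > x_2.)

Compute a lex Gröbner basis by Buchberger's algorithm.
f_1 = -5*x_1 - 3*x_2 + 13, LT = x_1.
f_2 = -9*x_1*x_2 + 4*x_1 + 2*x_2 + 8, LT = x_1*x_2.

S(f_1,f_2): lcm = x_1*x_2. S = 4/9*x_1 + 3/5*x_2**2 - 107/45*x_2 + 8/9.
  leading term x_1: subtract (-4/45)·f_1 from 4/9*x_1 + 3/5*x_2**2 - 107/45*x_2 + 8/9 → 3/5*x_2**2 - 119/45*x_2 + 92/45
  leading term x_2**2: no divisor's leading term divides it; move 3/5*x_2**2 to the remainder.
  leading term x_2: no divisor's leading term divides it; move -119/45*x_2 to the remainder.
  leading term 1: no divisor's leading term divides it; move 92/45 to the remainder.
  remainder 3/5*x_2**2 - 119/45*x_2 + 92/45 ≠ 0; add h_3 = 3/5*x_2**2 - 119/45*x_2 + 92/45 to the basis.

S(f_1,h_3): leading monomials are coprime, so the S-polynomial reduces to 0 (Buchberger's first criterion).
S(f_2,h_3): lcm = x_1*x_2**2. S = 107/27*x_1*x_2 - 92/27*x_1 - 2/9*x_2**2 - 8/9*x_2.
  leading term x_1*x_2: subtract (-107/135*x_2)·f_1 from 107/27*x_1*x_2 - 92/27*x_1 - 2/9*x_2**2 - 8/9*x_2 → -92/27*x_1 - 13/5*x_2**2 + 1271/135*x_2
  leading term x_1: subtract (92/135)·f_1 from -92/27*x_1 - 13/5*x_2**2 + 1271/135*x_2 → -13/5*x_2**2 + 1547/135*x_2 - 1196/135
  leading term x_2**2: subtract (-13/3)·h_3 from -13/5*x_2**2 + 1547/135*x_2 - 1196/135 → 0
  remainder 0.

Every S-polynomial of the final basis reduces to 0, so we have a Gröbner basis.
Inter-reduce: drop elements whose leading term is divisible by another's, tail-reduce, and make monic.
Reduced Gröbner basis: {x_1 + 3/5*x_2 - 13/5, x_2**2 - 119/27*x_2 + 92/27}.

Since the basis is lex-ordered, x_2**2 - 119/27*x_2 + 92/27 is univariate in x_2. Its roots are {1, 92/27}. Back-substituting each root into the other basis elements fixes the other coordinates.
  x_2 = 1: the earlier basis element becomes x_1 - 2 = 0, giving x_1 = 2 — point (2, 1).
  x_2 = 92/27: the earlier basis element becomes x_1 - 5/9 = 0, giving x_1 = 5/9 — point (5/9, 92/27).
Check: every point annihilates each of the original generators.

{(2, 1), (5/9, 92/27)}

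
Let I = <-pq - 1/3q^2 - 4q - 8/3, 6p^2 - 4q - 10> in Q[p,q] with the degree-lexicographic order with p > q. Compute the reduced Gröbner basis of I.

f_1 = -pq - 1/3q^2 - 4q - 8/3, LT = pq.
f_2 = 6p^2 - 4q - 10, LT = p^2.

S(f_1,f_2): lcm = p^2q. S = 1/3pq^2 + 4pq + 2/3q^2 + 8/3p + 5/3q.
  leading term pq^2: subtract (-1/3q)·f_1 from 1/3pq^2 + 4pq + 2/3q^2 + 8/3p + 5/3q → -1/9q^3 + 4pq - 2/3q^2 + 8/3p + 7/9q
  leading term q^3: no divisor's leading term divides it; move -1/9q^3 to the remainder.
  leading term pq: subtract (-4)·f_1 from 4pq - 2/3q^2 + 8/3p + 7/9q → -2q^2 + 8/3p - 137/9q - 32/3
  leading term q^2: no divisor's leading term divides it; move -2q^2 to the remainder.
  leading term p: no divisor's leading term divides it; move 8/3p to the remainder.
  leading term q: no divisor's leading term divides it; move -137/9q to the remainder.
  leading term 1: no divisor's leading term divides it; move -32/3 to the remainder.
  remainder -1/9q^3 - 2q^2 + 8/3p - 137/9q - 32/3 ≠ 0; add g_3 = -1/9q^3 - 2q^2 + 8/3p - 137/9q - 32/3 to the basis.

The other S-polynomials (S(f_1,g_3), S(f_2,g_3)) all reduce to 0 modulo the current basis, so we have a Gröbner basis.

G = {q^3 + 18q^2 - 24p + 137q + 96, p^2 - 2/3q - 5/3, pq + 1/3q^2 + 4q + 8/3}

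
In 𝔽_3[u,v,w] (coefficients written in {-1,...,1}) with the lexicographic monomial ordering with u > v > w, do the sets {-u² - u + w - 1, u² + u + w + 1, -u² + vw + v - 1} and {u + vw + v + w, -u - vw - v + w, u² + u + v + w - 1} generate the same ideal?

No, the ideals differ.

Equality of ideals is decidable: compute both reduced Gröbner bases (unique for the ordering) and check whether they agree.
Buchberger on the first generating set:
f_1 = -u² - u + w - 1, LT = u².
f_2 = u² + u + w + 1, LT = u².
f_3 = -u² + vw + v - 1, LT = u².

S(f_1,f_2): lcm = u². S = w.
  reduce S modulo (f_1, f_2, f_3):
  remainder w ≠ 0; add g_4 = w to the basis.

S(f_1,f_3): lcm = u². S = u + vw + v - w.
  reduce S modulo (f_1, f_2, f_3, g_4):
  remainder u + v ≠ 0; add g_5 = u + v to the basis.

S(f_1,g_5): lcm = u². S = -uv + u - w + 1.
  reduce S modulo (f_1, f_2, f_3, g_4, g_5):
  remainder v² - v + 1 ≠ 0; add g_6 = v² - v + 1 to the basis.

The other S-polynomials (S(f_2,f_3), S(f_1,g_4), S(f_2,g_4), S(f_3,g_4), S(f_2,g_5), S(f_3,g_5), S(g_4,g_5), S(f_1,g_6), S(f_2,g_6), S(f_3,g_6), S(g_4,g_6), S(g_5,g_6)) all reduce to 0 modulo the current basis, so we have a Gröbner basis.
Inter-reduce: drop elements whose leading term is divisible by another's, tail-reduce, and make monic.
Reduced Gröbner basis: {u + v, v² - v + 1, w}.

Buchberger on the second generating set:
h_1 = u + vw + v + w, LT = u.
h_2 = -u - vw - v + w, LT = u.
h_3 = u² + u + v + w - 1, LT = u².

S(h_1,h_2): lcm = u. S = -w.
  reduce S modulo (h_1, h_2, h_3):
  remainder -w ≠ 0; add k_4 = -w to the basis.

S(h_1,h_3): lcm = u². S = uvw + uv + uw - u - v - w + 1.
  reduce S modulo (h_1, h_2, h_3, k_4):
  remainder -v² + 1 ≠ 0; add k_5 = -v² + 1 to the basis.

The other S-polynomials (S(h_2,h_3), S(h_1,k_4), S(h_2,k_4), S(h_3,k_4), S(h_1,k_5), S(h_2,k_5), S(h_3,k_5), S(k_4,k_5)) all reduce to 0 modulo the current basis, so we have a Gröbner basis.
Inter-reduce: drop elements whose leading term is divisible by another's, tail-reduce, and make monic.
Reduced Gröbner basis: {u + v, v² - 1, w}.

The bases are distinct; the ideals are different.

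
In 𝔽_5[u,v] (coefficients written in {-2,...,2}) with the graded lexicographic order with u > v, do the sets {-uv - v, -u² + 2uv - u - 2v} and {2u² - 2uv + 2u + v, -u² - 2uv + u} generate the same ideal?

No, the ideals differ.

Equality of ideals is decidable: compute both reduced Gröbner bases (unique for the ordering) and check whether they agree.
Buchberger on the first generating set:
f_1 = -uv - v, LT = uv.
f_2 = -u² + 2uv - u - 2v, LT = u².

S(f_1,f_2): lcm = u²v. S = 2uv² - 2v².
  leading term uv²: subtract (-2v)·f_1 from 2uv² - 2v² → v²
  leading term v²: no divisor's leading term divides it; move v² to the remainder.
  remainder v² ≠ 0; add g_3 = v² to the basis.

The other S-polynomials (S(f_1,g_3), S(f_2,g_3)) all reduce to 0 modulo the current basis, so we have a Gröbner basis.
Inter-reduce: drop elements whose leading term is divisible by another's, tail-reduce, and make monic.
Reduced Gröbner basis: {u² + u - v, uv + v, v²}.

Buchberger on the second generating set:
h_1 = 2u² - 2uv + 2u + v, LT = u².
h_2 = -u² - 2uv + u, LT = u².

S(h_1,h_2): lcm = u². S = 2uv + 2u - 2v.
  leading term uv: no divisor's leading term divides it; move 2uv to the remainder.
  leading term u: no divisor's leading term divides it; move 2u to the remainder.
  leading term v: no divisor's leading term divides it; move -2v to the remainder.
  remainder 2uv + 2u - 2v ≠ 0; add k_3 = 2uv + 2u - 2v to the basis.

S(h_1,k_3): lcm = u²v. S = -uv² - u² + 2uv - 2v².
  leading term uv²: subtract (2v)·k_3 from -uv² - u² + 2uv - 2v² → -u² - 2uv + 2v²
  leading term u²: subtract (2)·h_1 from -u² - 2uv + 2v² → 2uv + 2v² + u - 2v
  leading term uv: subtract (1)·k_3 from 2uv + 2v² + u - 2v → 2v² - u
  leading term v²: no divisor's leading term divides it; move 2v² to the remainder.
  leading term u: no divisor's leading term divides it; move -u to the remainder.
  remainder 2v² - u ≠ 0; add k_4 = 2v² - u to the basis.

The other S-polynomials (S(h_2,k_3), S(h_1,k_4), S(h_2,k_4), S(k_3,k_4)) all reduce to 0 modulo the current basis, so we have a Gröbner basis.
Inter-reduce: drop elements whose leading term is divisible by another's, tail-reduce, and make monic.
Reduced Gröbner basis: {u² + 2u + 2v, uv + u - v, v² + 2u}.

Since the reduced bases disagree, the two ideals are not the same.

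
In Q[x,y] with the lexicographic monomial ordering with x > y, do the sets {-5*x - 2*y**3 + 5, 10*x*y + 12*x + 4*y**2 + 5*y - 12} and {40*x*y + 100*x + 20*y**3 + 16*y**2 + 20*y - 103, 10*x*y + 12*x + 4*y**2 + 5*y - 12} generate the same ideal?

No, the ideals differ.

Equality of ideals is decidable: compute both reduced Gröbner bases (unique for the ordering) and check whether they agree.
Buchberger on the first generating set:
f_1 = -5*x - 2*y**3 + 5, LT = x.
f_2 = 10*x*y + 12*x + 4*y**2 + 5*y - 12, LT = x*y.

S(f_1,f_2): lcm = x*y. S = -6/5*x + 2/5*y**4 - 2/5*y**2 - 3/2*y + 6/5.
  leading term x: subtract (6/25)·f_1 from -6/5*x + 2/5*y**4 - 2/5*y**2 - 3/2*y + 6/5 → 2/5*y**4 + 12/25*y**3 - 2/5*y**2 - 3/2*y
  leading term y**4: no divisor's leading term divides it; move 2/5*y**4 to the remainder.
  leading term y**3: no divisor's leading term divides it; move 12/25*y**3 to the remainder.
  leading term y**2: no divisor's leading term divides it; move -2/5*y**2 to the remainder.
  leading term y: no divisor's leading term divides it; move -3/2*y to the remainder.
  remainder 2/5*y**4 + 12/25*y**3 - 2/5*y**2 - 3/2*y ≠ 0; add g_3 = 2/5*y**4 + 12/25*y**3 - 2/5*y**2 - 3/2*y to the basis.

S(f_1,g_3): leading monomials are coprime, so the S-polynomial reduces to 0 (Buchberger's first criterion).
S(f_2,g_3): lcm = x*y**4. S = x*y**2 + 15/4*x*y + 2/5*y**5 + 1/2*y**4 - 6/5*y**3.
  leading term x*y**2: subtract (-1/5*y**2)·f_1 from x*y**2 + 15/4*x*y + 2/5*y**5 + 1/2*y**4 - 6/5*y**3 → 15/4*x*y + 1/2*y**4 - 6/5*y**3 + y**2
  leading term x*y: subtract (-3/4*y)·f_1 from 15/4*x*y + 1/2*y**4 - 6/5*y**3 + y**2 → -y**4 - 6/5*y**3 + y**2 + 15/4*y
  leading term y**4: subtract (-5/2)·g_3 from -y**4 - 6/5*y**3 + y**2 + 15/4*y → 0
  remainder 0.

Every S-polynomial of the final basis reduces to 0, so we have a Gröbner basis.
Inter-reduce: drop elements whose leading term is divisible by another's, tail-reduce, and make monic.
Reduced Gröbner basis: {x + 2/5*y**3 - 1, y**4 + 6/5*y**3 - y**2 - 15/4*y}.

Buchberger on the second generating set:
h_1 = 40*x*y + 100*x + 20*y**3 + 16*y**2 + 20*y - 103, LT = x*y.
h_2 = 10*x*y + 12*x + 4*y**2 + 5*y - 12, LT = x*y.

S(h_1,h_2): lcm = x*y. S = 13/10*x + 1/2*y**3 - 11/8.
  leading term x: no divisor's leading term divides it; move 13/10*x to the remainder.
  leading term y**3: no divisor's leading term divides it; move 1/2*y**3 to the remainder.
  leading term 1: no divisor's leading term divides it; move -11/8 to the remainder.
  remainder 13/10*x + 1/2*y**3 - 11/8 ≠ 0; add k_3 = 13/10*x + 1/2*y**3 - 11/8 to the basis.

S(h_1,k_3): lcm = x*y. S = 5/2*x - 5/13*y**4 + 1/2*y**3 + 2/5*y**2 + 81/52*y - 103/40.
  leading term x: subtract (25/13)·k_3 from 5/2*x - 5/13*y**4 + 1/2*y**3 + 2/5*y**2 + 81/52*y - 103/40 → -5/13*y**4 - 6/13*y**3 + 2/5*y**2 + 81/52*y + 9/130
  leading term y**4: no divisor's leading term divides it; move -5/13*y**4 to the remainder.
  leading term y**3: no divisor's leading term divides it; move -6/13*y**3 to the remainder.
  leading term y**2: no divisor's leading term divides it; move 2/5*y**2 to the remainder.
  leading term y: no divisor's leading term divides it; move 81/52*y to the remainder.
  leading term 1: no divisor's leading term divides it; move 9/130 to the remainder.
  remainder -5/13*y**4 - 6/13*y**3 + 2/5*y**2 + 81/52*y + 9/130 ≠ 0; add k_4 = -5/13*y**4 - 6/13*y**3 + 2/5*y**2 + 81/52*y + 9/130 to the basis.

S(h_2,k_3): lcm = x*y. S = 6/5*x - 5/13*y**4 + 2/5*y**2 + 81/52*y - 6/5.
  leading term x: subtract (12/13)·k_3 from 6/5*x - 5/13*y**4 + 2/5*y**2 + 81/52*y - 6/5 → -5/13*y**4 - 6/13*y**3 + 2/5*y**2 + 81/52*y + 9/130
  leading term y**4: subtract (1)·k_4 from -5/13*y**4 - 6/13*y**3 + 2/5*y**2 + 81/52*y + 9/130 → 0
  remainder 0.

S(h_1,k_4): lcm = x*y**4. S = 13/10*x*y**3 + 26/25*x*y**2 + 81/20*x*y + 9/50*x + 1/2*y**6 + 2/5*y**5 + 1/2*y**4 - 103/40*y**3.
  leading term x*y**3: subtract (13/400*y**2)·h_1 from 13/10*x*y**3 + 26/25*x*y**2 + 81/20*x*y + 9/50*x + 1/2*y**6 + 2/5*y**5 + 1/2*y**4 - 103/40*y**3 → -221/100*x*y**2 + 81/20*x*y + 9/50*x + 1/2*y**6 - 1/4*y**5 - 1/50*y**4 - 129/40*y**3 + 1339/400*y**2
  leading term x*y**2: subtract (-221/4000*y)·h_1 from -221/100*x*y**2 + 81/20*x*y + 9/50*x + 1/2*y**6 - 1/4*y**5 - 1/50*y**4 - 129/40*y**3 + 1339/400*y**2 → 383/40*x*y + 9/50*x + 1/2*y**6 - 1/4*y**5 + 217/200*y**4 - 2341/1000*y**3 + 1781/400*y**2 - 22763/4000*y
  leading term x*y: subtract (383/1600)·h_1 from 383/40*x*y + 9/50*x + 1/2*y**6 - 1/4*y**5 + 217/200*y**4 - 2341/1000*y**3 + 1781/400*y**2 - 22763/4000*y → -9503/400*x + 1/2*y**6 - 1/4*y**5 + 217/200*y**4 - 14257/2000*y**3 + 249/400*y**2 - 41913/4000*y + 39449/1600
  leading term x: subtract (-731/40)·k_3 from -9503/400*x + 1/2*y**6 - 1/4*y**5 + 217/200*y**4 - 14257/2000*y**3 + 249/400*y**2 - 41913/4000*y + 39449/1600 → 1/2*y**6 - 1/4*y**5 + 217/200*y**4 + 2009/1000*y**3 + 249/400*y**2 - 41913/4000*y - 189/400
  leading term y**6: subtract (-13/10*y**2)·k_4 from 1/2*y**6 - 1/4*y**5 + 217/200*y**4 + 2009/1000*y**3 + 249/400*y**2 - 41913/4000*y - 189/400 → -17/20*y**5 + 321/200*y**4 + 2017/500*y**3 + 57/80*y**2 - 41913/4000*y - 189/400
  leading term y**5: subtract (221/100*y)·k_4 from -17/20*y**5 + 321/200*y**4 + 2017/500*y**3 + 57/80*y**2 - 41913/4000*y - 189/400 → 21/8*y**4 + 63/20*y**3 - 273/100*y**2 - 1701/160*y - 189/400
  leading term y**4: subtract (-273/40)·k_4 from 21/8*y**4 + 63/20*y**3 - 273/100*y**2 - 1701/160*y - 189/400 → 0
  remainder 0.

S(h_2,k_4): lcm = x*y**4. S = 26/25*x*y**2 + 81/20*x*y + 9/50*x + 2/5*y**5 + 1/2*y**4 - 6/5*y**3.
  leading term x*y**2: subtract (13/500*y)·h_1 from 26/25*x*y**2 + 81/20*x*y + 9/50*x + 2/5*y**5 + 1/2*y**4 - 6/5*y**3 → 29/20*x*y + 9/50*x + 2/5*y**5 - 1/50*y**4 - 202/125*y**3 - 13/25*y**2 + 1339/500*y
  leading term x*y: subtract (29/800)·h_1 from 29/20*x*y + 9/50*x + 2/5*y**5 - 1/50*y**4 - 202/125*y**3 - 13/25*y**2 + 1339/500*y → -689/200*x + 2/5*y**5 - 1/50*y**4 - 2341/1000*y**3 - 11/10*y**2 + 1953/1000*y + 2987/800
  leading term x: subtract (-53/20)·k_3 from -689/200*x + 2/5*y**5 - 1/50*y**4 - 2341/1000*y**3 - 11/10*y**2 + 1953/1000*y + 2987/800 → 2/5*y**5 - 1/50*y**4 - 127/125*y**3 - 11/10*y**2 + 1953/1000*y + 9/100
  leading term y**5: subtract (-26/25*y)·k_4 from 2/5*y**5 - 1/50*y**4 - 127/125*y**3 - 11/10*y**2 + 1953/1000*y + 9/100 → -1/2*y**4 - 3/5*y**3 + 13/25*y**2 + 81/40*y + 9/100
  leading term y**4: subtract (13/10)·k_4 from -1/2*y**4 - 3/5*y**3 + 13/25*y**2 + 81/40*y + 9/100 → 0
  remainder 0.

S(k_3,k_4): leading monomials are coprime, so the S-polynomial reduces to 0 (Buchberger's first criterion).
Every S-polynomial of the final basis reduces to 0, so we have a Gröbner basis.
Inter-reduce: drop elements whose leading term is divisible by another's, tail-reduce, and make monic.
Reduced Gröbner basis: {x + 5/13*y**3 - 55/52, y**4 + 6/5*y**3 - 26/25*y**2 - 81/20*y - 9/50}.

These differ, so the ideals are not equal.
The same test decides containment: I ⊆ J iff every generator of I reduces to 0 modulo a Gröbner basis of J.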